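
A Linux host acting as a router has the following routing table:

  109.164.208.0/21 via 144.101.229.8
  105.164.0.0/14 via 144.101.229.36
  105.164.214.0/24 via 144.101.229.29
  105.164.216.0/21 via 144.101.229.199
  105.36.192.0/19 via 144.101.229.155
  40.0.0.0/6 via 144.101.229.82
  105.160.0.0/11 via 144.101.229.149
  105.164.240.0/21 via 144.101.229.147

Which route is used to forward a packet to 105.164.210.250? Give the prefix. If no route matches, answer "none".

Entries matching 105.164.210.250:
  105.160.0.0/11 (105.160.0.0 - 105.191.255.255)
  105.164.0.0/14 (105.164.0.0 - 105.167.255.255)
Most specific is 105.164.0.0/14.

105.164.0.0/14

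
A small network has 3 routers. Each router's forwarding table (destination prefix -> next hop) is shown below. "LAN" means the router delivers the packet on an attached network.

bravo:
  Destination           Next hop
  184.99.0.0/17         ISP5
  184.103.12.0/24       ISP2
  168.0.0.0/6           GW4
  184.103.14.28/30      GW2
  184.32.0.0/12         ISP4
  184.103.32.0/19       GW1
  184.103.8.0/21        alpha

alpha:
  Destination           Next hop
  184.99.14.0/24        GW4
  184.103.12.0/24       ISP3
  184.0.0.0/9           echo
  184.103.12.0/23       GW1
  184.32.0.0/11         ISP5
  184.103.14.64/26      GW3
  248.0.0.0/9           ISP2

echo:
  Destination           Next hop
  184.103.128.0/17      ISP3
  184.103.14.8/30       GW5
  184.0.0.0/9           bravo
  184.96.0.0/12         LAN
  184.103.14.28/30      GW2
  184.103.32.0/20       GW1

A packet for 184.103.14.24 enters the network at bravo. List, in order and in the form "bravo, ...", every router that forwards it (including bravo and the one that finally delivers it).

At bravo: longest match for 184.103.14.24 is 184.103.8.0/21 -> alpha
At alpha: longest match for 184.103.14.24 is 184.0.0.0/9 -> echo
At echo: longest match for 184.103.14.24 is 184.96.0.0/12 -> LAN

bravo, alpha, echo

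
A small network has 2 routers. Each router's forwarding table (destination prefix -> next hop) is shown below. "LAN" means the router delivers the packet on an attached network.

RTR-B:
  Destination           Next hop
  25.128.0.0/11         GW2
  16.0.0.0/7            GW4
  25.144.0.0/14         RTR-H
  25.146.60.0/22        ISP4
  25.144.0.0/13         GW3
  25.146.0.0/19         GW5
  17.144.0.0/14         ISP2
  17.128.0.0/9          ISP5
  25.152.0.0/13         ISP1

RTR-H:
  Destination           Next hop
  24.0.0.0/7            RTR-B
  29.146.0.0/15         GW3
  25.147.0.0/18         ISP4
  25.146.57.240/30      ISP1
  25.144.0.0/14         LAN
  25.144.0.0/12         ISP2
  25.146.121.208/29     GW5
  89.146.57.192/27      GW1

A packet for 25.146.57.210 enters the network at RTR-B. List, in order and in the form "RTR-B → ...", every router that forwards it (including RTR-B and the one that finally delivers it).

At RTR-B: longest match for 25.146.57.210 is 25.144.0.0/14 -> RTR-H
At RTR-H: longest match for 25.146.57.210 is 25.144.0.0/14 -> LAN

RTR-B → RTR-H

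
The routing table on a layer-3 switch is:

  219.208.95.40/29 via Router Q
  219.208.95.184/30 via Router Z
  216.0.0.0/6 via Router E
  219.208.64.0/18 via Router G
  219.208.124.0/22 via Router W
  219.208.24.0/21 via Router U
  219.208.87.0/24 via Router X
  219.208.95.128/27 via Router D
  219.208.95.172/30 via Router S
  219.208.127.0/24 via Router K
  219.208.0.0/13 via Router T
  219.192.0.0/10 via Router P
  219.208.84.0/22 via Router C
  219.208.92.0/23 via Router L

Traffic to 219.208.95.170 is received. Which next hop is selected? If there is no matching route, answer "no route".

Routes whose prefix contains 219.208.95.170:
  216.0.0.0/6 (216.0.0.0 - 219.255.255.255) -> Router E
  219.192.0.0/10 (219.192.0.0 - 219.255.255.255) -> Router P
  219.208.0.0/13 (219.208.0.0 - 219.215.255.255) -> Router T
  219.208.64.0/18 (219.208.64.0 - 219.208.127.255) -> Router G
More-specific entries that do NOT match:
  219.208.95.184/30 (219.208.95.184 - 219.208.95.187) does not contain 219.208.95.170
  219.208.95.172/30 (219.208.95.172 - 219.208.95.175) does not contain 219.208.95.170
  219.208.95.40/29 (219.208.95.40 - 219.208.95.47) does not contain 219.208.95.170
  219.208.95.128/27 (219.208.95.128 - 219.208.95.159) does not contain 219.208.95.170
  219.208.87.0/24 (219.208.87.0 - 219.208.87.255) does not contain 219.208.95.170
  219.208.127.0/24 (219.208.127.0 - 219.208.127.255) does not contain 219.208.95.170
  219.208.92.0/23 (219.208.92.0 - 219.208.93.255) does not contain 219.208.95.170
  219.208.124.0/22 (219.208.124.0 - 219.208.127.255) does not contain 219.208.95.170
  219.208.84.0/22 (219.208.84.0 - 219.208.87.255) does not contain 219.208.95.170
  219.208.24.0/21 (219.208.24.0 - 219.208.31.255) does not contain 219.208.95.170
Longest matching prefix is /18 -> next hop Router G.

Router G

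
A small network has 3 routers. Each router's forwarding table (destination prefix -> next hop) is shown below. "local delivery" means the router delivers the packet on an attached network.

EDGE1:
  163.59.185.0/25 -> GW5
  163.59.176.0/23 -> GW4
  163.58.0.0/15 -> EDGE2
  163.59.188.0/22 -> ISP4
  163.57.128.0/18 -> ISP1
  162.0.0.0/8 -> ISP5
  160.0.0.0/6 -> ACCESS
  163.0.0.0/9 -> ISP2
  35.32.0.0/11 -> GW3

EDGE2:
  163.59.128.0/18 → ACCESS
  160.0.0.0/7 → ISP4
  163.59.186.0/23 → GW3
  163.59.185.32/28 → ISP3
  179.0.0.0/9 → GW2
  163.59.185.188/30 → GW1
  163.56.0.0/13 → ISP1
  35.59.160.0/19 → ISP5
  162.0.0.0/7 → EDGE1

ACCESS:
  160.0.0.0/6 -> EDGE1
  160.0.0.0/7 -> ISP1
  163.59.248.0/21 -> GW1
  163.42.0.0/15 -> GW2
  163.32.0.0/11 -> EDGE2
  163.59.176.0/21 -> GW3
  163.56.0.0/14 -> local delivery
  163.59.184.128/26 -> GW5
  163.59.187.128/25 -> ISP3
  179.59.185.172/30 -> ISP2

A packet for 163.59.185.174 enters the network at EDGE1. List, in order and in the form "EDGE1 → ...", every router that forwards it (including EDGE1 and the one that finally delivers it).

EDGE1 → EDGE2 → ACCESS

At EDGE1: longest match for 163.59.185.174 is 163.58.0.0/15 -> EDGE2
At EDGE2: longest match for 163.59.185.174 is 163.59.128.0/18 -> ACCESS
At ACCESS: longest match for 163.59.185.174 is 163.56.0.0/14 -> local delivery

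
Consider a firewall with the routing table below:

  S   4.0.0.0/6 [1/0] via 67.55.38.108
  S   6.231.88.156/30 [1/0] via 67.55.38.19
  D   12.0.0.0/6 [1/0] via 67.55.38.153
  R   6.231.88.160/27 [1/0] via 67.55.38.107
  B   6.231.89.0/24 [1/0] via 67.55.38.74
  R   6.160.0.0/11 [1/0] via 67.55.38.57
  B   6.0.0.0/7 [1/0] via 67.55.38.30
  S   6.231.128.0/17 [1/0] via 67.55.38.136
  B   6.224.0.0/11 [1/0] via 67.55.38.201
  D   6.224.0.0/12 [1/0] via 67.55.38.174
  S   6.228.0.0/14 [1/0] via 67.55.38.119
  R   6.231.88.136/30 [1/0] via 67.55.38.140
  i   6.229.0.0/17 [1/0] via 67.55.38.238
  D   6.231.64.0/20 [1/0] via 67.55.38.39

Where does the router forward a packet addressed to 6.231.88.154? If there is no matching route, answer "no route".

Routes whose prefix contains 6.231.88.154:
  4.0.0.0/6 (4.0.0.0 - 7.255.255.255) -> 67.55.38.108
  6.0.0.0/7 (6.0.0.0 - 7.255.255.255) -> 67.55.38.30
  6.224.0.0/11 (6.224.0.0 - 6.255.255.255) -> 67.55.38.201
  6.224.0.0/12 (6.224.0.0 - 6.239.255.255) -> 67.55.38.174
  6.228.0.0/14 (6.228.0.0 - 6.231.255.255) -> 67.55.38.119
More-specific entries that do NOT match:
  6.231.88.156/30 (6.231.88.156 - 6.231.88.159) does not contain 6.231.88.154
  6.231.88.136/30 (6.231.88.136 - 6.231.88.139) does not contain 6.231.88.154
  6.231.88.160/27 (6.231.88.160 - 6.231.88.191) does not contain 6.231.88.154
  6.231.89.0/24 (6.231.89.0 - 6.231.89.255) does not contain 6.231.88.154
  6.231.64.0/20 (6.231.64.0 - 6.231.79.255) does not contain 6.231.88.154
  6.231.128.0/17 (6.231.128.0 - 6.231.255.255) does not contain 6.231.88.154
  6.229.0.0/17 (6.229.0.0 - 6.229.127.255) does not contain 6.231.88.154
Longest matching prefix is /14 -> next hop 67.55.38.119.

67.55.38.119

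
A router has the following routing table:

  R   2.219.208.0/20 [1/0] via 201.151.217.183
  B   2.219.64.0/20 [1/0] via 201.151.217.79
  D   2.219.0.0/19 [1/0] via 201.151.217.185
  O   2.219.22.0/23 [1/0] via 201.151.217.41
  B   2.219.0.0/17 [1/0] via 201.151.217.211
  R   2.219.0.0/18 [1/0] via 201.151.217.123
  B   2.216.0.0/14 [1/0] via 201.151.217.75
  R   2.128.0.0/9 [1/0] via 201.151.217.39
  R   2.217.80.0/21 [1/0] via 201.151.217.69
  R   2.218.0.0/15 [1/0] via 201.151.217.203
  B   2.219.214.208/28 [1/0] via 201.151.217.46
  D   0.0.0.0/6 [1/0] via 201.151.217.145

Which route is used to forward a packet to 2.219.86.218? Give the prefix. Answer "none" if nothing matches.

Entries matching 2.219.86.218:
  0.0.0.0/6 (0.0.0.0 - 3.255.255.255)
  2.128.0.0/9 (2.128.0.0 - 2.255.255.255)
  2.216.0.0/14 (2.216.0.0 - 2.219.255.255)
  2.218.0.0/15 (2.218.0.0 - 2.219.255.255)
  2.219.0.0/17 (2.219.0.0 - 2.219.127.255)
Most specific is 2.219.0.0/17.

2.219.0.0/17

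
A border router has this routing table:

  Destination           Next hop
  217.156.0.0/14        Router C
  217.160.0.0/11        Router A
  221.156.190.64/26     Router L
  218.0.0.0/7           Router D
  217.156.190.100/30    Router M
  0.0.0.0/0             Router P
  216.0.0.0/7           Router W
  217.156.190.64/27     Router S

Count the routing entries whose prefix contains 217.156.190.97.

3

Prefixes containing 217.156.190.97:
  0.0.0.0/0 (default, matches everything)
  216.0.0.0/7 (216.0.0.0 - 217.255.255.255)
  217.156.0.0/14 (217.156.0.0 - 217.159.255.255)
Total matching entries: 3.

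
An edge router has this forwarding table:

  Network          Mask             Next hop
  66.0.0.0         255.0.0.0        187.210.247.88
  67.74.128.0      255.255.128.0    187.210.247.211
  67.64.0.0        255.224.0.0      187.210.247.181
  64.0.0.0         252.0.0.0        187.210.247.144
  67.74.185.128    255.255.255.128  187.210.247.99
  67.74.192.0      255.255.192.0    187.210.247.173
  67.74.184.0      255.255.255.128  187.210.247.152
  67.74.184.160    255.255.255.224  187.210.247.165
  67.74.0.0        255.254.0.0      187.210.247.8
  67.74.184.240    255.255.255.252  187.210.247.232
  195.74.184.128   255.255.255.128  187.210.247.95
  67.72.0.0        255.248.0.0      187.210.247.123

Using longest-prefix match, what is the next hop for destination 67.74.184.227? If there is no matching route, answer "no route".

187.210.247.211

Routes whose prefix contains 67.74.184.227:
  64.0.0.0/6 (64.0.0.0 - 67.255.255.255) -> 187.210.247.144
  67.64.0.0/11 (67.64.0.0 - 67.95.255.255) -> 187.210.247.181
  67.72.0.0/13 (67.72.0.0 - 67.79.255.255) -> 187.210.247.123
  67.74.0.0/15 (67.74.0.0 - 67.75.255.255) -> 187.210.247.8
  67.74.128.0/17 (67.74.128.0 - 67.74.255.255) -> 187.210.247.211
More-specific entries that do NOT match:
  67.74.184.240/30 (67.74.184.240 - 67.74.184.243) does not contain 67.74.184.227
  67.74.184.160/27 (67.74.184.160 - 67.74.184.191) does not contain 67.74.184.227
  67.74.185.128/25 (67.74.185.128 - 67.74.185.255) does not contain 67.74.184.227
  67.74.184.0/25 (67.74.184.0 - 67.74.184.127) does not contain 67.74.184.227
  195.74.184.128/25 (195.74.184.128 - 195.74.184.255) does not contain 67.74.184.227
  67.74.192.0/18 (67.74.192.0 - 67.74.255.255) does not contain 67.74.184.227
Longest matching prefix is /17 -> next hop 187.210.247.211.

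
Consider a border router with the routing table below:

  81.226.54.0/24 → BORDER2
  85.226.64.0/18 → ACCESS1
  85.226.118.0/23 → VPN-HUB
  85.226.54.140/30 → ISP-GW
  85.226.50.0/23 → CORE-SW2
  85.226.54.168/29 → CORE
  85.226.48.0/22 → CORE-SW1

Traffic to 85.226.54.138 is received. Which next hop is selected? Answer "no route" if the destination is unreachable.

No entry's prefix contains 85.226.54.138; there is no default route.

no route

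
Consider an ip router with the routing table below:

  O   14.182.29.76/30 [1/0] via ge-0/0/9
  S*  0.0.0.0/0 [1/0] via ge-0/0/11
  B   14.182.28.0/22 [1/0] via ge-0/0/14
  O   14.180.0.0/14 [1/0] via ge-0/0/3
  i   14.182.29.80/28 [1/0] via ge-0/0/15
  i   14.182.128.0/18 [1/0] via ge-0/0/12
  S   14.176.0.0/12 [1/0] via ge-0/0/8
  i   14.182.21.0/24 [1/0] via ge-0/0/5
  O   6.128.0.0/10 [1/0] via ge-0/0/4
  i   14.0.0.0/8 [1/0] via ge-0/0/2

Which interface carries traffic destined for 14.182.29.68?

ge-0/0/14

Routes whose prefix contains 14.182.29.68:
  0.0.0.0/0 (default, matches everything) -> ge-0/0/11
  14.0.0.0/8 (14.0.0.0 - 14.255.255.255) -> ge-0/0/2
  14.176.0.0/12 (14.176.0.0 - 14.191.255.255) -> ge-0/0/8
  14.180.0.0/14 (14.180.0.0 - 14.183.255.255) -> ge-0/0/3
  14.182.28.0/22 (14.182.28.0 - 14.182.31.255) -> ge-0/0/14
More-specific entries that do NOT match:
  14.182.29.76/30 (14.182.29.76 - 14.182.29.79) does not contain 14.182.29.68
  14.182.29.80/28 (14.182.29.80 - 14.182.29.95) does not contain 14.182.29.68
  14.182.21.0/24 (14.182.21.0 - 14.182.21.255) does not contain 14.182.29.68
Longest matching prefix is /22 -> interface ge-0/0/14.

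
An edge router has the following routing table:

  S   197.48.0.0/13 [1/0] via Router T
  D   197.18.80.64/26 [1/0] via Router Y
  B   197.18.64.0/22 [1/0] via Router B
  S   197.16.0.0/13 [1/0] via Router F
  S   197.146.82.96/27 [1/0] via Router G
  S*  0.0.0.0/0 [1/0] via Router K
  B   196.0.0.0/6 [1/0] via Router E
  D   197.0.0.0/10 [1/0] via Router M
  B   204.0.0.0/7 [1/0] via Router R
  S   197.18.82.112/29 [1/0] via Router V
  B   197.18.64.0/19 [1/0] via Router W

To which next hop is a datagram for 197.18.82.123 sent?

Router W

Routes whose prefix contains 197.18.82.123:
  0.0.0.0/0 (default, matches everything) -> Router K
  196.0.0.0/6 (196.0.0.0 - 199.255.255.255) -> Router E
  197.0.0.0/10 (197.0.0.0 - 197.63.255.255) -> Router M
  197.16.0.0/13 (197.16.0.0 - 197.23.255.255) -> Router F
  197.18.64.0/19 (197.18.64.0 - 197.18.95.255) -> Router W
More-specific entries that do NOT match:
  197.18.82.112/29 (197.18.82.112 - 197.18.82.119) does not contain 197.18.82.123
  197.146.82.96/27 (197.146.82.96 - 197.146.82.127) does not contain 197.18.82.123
  197.18.80.64/26 (197.18.80.64 - 197.18.80.127) does not contain 197.18.82.123
  197.18.64.0/22 (197.18.64.0 - 197.18.67.255) does not contain 197.18.82.123
Longest matching prefix is /19 -> next hop Router W.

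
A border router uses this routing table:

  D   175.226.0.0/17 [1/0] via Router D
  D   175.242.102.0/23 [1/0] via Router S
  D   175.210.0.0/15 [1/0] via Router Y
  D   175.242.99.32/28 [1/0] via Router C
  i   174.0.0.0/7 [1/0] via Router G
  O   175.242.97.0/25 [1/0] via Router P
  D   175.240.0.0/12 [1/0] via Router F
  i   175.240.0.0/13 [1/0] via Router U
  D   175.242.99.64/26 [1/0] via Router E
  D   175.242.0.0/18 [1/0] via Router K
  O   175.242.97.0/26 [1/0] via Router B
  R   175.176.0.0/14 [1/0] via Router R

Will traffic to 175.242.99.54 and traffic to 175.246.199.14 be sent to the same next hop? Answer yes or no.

175.242.99.54: longest match 175.240.0.0/13 -> Router U
175.246.199.14: longest match 175.240.0.0/13 -> Router U

yes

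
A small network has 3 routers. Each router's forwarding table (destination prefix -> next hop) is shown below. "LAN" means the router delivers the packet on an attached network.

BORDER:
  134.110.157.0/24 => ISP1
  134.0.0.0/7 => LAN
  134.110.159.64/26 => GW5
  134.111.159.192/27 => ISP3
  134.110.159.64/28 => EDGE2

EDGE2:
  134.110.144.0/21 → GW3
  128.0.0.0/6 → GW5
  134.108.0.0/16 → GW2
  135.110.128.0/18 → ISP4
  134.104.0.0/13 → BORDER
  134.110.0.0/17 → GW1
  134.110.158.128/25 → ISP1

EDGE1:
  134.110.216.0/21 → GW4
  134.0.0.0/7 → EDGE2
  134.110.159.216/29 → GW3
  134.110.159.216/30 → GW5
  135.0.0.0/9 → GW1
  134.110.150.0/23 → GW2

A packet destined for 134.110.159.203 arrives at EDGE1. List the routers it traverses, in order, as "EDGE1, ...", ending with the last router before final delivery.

EDGE1, EDGE2, BORDER

At EDGE1: longest match for 134.110.159.203 is 134.0.0.0/7 -> EDGE2
At EDGE2: longest match for 134.110.159.203 is 134.104.0.0/13 -> BORDER
At BORDER: longest match for 134.110.159.203 is 134.0.0.0/7 -> LAN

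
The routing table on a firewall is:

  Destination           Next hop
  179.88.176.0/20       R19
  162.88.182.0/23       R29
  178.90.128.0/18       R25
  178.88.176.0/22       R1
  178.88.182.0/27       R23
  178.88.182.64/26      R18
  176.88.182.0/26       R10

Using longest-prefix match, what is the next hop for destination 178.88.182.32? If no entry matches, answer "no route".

No entry's prefix contains 178.88.182.32; there is no default route.

no route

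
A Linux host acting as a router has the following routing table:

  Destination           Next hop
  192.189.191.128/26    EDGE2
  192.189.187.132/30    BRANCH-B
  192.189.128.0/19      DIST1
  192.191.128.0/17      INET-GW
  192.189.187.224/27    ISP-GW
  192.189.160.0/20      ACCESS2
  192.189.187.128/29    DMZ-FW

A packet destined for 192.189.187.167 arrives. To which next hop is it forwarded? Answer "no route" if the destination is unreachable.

no route

No entry's prefix contains 192.189.187.167; there is no default route.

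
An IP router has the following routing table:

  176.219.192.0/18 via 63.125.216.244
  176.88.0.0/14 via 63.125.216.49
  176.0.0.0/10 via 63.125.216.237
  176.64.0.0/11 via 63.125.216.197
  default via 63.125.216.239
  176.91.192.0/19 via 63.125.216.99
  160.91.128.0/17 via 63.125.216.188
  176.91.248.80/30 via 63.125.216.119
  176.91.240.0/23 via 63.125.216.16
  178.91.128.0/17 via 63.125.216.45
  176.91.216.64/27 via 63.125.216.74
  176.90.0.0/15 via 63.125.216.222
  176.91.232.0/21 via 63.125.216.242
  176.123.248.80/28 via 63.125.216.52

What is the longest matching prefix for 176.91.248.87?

Entries matching 176.91.248.87:
  0.0.0.0/0 (default, matches everything)
  176.64.0.0/11 (176.64.0.0 - 176.95.255.255)
  176.88.0.0/14 (176.88.0.0 - 176.91.255.255)
  176.90.0.0/15 (176.90.0.0 - 176.91.255.255)
Most specific is 176.90.0.0/15.

176.90.0.0/15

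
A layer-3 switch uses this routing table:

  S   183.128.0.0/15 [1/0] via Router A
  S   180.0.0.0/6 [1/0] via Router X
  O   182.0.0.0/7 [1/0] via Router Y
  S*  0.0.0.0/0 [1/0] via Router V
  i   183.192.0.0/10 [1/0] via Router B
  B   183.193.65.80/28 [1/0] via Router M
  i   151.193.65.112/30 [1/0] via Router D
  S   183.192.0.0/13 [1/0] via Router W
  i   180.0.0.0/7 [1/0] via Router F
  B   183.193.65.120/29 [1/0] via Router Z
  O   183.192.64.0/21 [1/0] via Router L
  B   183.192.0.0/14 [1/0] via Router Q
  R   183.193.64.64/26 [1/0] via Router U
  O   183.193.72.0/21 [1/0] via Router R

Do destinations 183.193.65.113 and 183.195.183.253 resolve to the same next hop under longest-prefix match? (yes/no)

183.193.65.113: longest match 183.192.0.0/14 -> Router Q
183.195.183.253: longest match 183.192.0.0/14 -> Router Q

yes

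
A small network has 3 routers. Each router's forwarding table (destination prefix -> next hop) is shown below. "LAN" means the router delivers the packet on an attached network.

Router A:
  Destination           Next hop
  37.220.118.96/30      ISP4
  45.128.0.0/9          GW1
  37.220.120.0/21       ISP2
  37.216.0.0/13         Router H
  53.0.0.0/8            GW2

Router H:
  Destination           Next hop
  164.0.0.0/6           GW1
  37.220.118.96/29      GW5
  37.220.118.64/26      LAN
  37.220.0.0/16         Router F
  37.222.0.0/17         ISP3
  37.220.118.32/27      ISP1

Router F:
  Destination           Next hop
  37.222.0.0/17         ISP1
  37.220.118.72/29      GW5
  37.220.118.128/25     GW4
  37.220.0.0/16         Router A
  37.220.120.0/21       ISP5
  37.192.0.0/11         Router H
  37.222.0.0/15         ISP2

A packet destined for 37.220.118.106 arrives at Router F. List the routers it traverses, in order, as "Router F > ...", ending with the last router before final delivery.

Router F > Router A > Router H

At Router F: longest match for 37.220.118.106 is 37.220.0.0/16 -> Router A
At Router A: longest match for 37.220.118.106 is 37.216.0.0/13 -> Router H
At Router H: longest match for 37.220.118.106 is 37.220.118.64/26 -> LAN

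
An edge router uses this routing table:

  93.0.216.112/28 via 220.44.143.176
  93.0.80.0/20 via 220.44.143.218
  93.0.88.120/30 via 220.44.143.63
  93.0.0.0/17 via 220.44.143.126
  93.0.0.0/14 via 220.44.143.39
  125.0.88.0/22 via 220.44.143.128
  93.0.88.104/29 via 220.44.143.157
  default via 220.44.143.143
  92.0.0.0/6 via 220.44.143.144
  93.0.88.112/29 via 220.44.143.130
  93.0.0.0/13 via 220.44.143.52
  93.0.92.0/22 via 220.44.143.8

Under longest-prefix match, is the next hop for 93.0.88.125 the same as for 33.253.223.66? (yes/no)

no

93.0.88.125: longest match 93.0.80.0/20 -> 220.44.143.218
33.253.223.66: longest match 0.0.0.0/0 -> 220.44.143.143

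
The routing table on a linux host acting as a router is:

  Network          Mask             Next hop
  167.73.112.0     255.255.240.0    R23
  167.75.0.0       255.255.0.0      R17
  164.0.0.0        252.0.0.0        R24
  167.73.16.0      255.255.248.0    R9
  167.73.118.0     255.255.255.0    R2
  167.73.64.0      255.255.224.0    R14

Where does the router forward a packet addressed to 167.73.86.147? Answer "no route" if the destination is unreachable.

Routes whose prefix contains 167.73.86.147:
  164.0.0.0/6 (164.0.0.0 - 167.255.255.255) -> R24
  167.73.64.0/19 (167.73.64.0 - 167.73.95.255) -> R14
More-specific entries that do NOT match:
  167.73.118.0/24 (167.73.118.0 - 167.73.118.255) does not contain 167.73.86.147
  167.73.16.0/21 (167.73.16.0 - 167.73.23.255) does not contain 167.73.86.147
  167.73.112.0/20 (167.73.112.0 - 167.73.127.255) does not contain 167.73.86.147
Longest matching prefix is /19 -> next hop R14.

R14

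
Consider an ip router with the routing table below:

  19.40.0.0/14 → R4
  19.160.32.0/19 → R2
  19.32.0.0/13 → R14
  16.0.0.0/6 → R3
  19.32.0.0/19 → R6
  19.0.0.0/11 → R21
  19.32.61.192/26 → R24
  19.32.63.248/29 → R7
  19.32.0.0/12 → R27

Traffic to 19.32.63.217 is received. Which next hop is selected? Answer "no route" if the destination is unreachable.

R14

Routes whose prefix contains 19.32.63.217:
  16.0.0.0/6 (16.0.0.0 - 19.255.255.255) -> R3
  19.32.0.0/12 (19.32.0.0 - 19.47.255.255) -> R27
  19.32.0.0/13 (19.32.0.0 - 19.39.255.255) -> R14
More-specific entries that do NOT match:
  19.32.63.248/29 (19.32.63.248 - 19.32.63.255) does not contain 19.32.63.217
  19.32.61.192/26 (19.32.61.192 - 19.32.61.255) does not contain 19.32.63.217
  19.160.32.0/19 (19.160.32.0 - 19.160.63.255) does not contain 19.32.63.217
  19.32.0.0/19 (19.32.0.0 - 19.32.31.255) does not contain 19.32.63.217
  19.40.0.0/14 (19.40.0.0 - 19.43.255.255) does not contain 19.32.63.217
Longest matching prefix is /13 -> next hop R14.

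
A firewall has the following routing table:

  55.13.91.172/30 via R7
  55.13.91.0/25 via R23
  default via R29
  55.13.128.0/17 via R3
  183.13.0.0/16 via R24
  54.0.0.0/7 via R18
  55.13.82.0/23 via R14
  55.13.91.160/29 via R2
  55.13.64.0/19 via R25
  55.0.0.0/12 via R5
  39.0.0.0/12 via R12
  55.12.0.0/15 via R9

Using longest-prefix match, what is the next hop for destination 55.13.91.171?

R25

Routes whose prefix contains 55.13.91.171:
  0.0.0.0/0 (default, matches everything) -> R29
  54.0.0.0/7 (54.0.0.0 - 55.255.255.255) -> R18
  55.0.0.0/12 (55.0.0.0 - 55.15.255.255) -> R5
  55.12.0.0/15 (55.12.0.0 - 55.13.255.255) -> R9
  55.13.64.0/19 (55.13.64.0 - 55.13.95.255) -> R25
More-specific entries that do NOT match:
  55.13.91.172/30 (55.13.91.172 - 55.13.91.175) does not contain 55.13.91.171
  55.13.91.160/29 (55.13.91.160 - 55.13.91.167) does not contain 55.13.91.171
  55.13.91.0/25 (55.13.91.0 - 55.13.91.127) does not contain 55.13.91.171
  55.13.82.0/23 (55.13.82.0 - 55.13.83.255) does not contain 55.13.91.171
Longest matching prefix is /19 -> next hop R25.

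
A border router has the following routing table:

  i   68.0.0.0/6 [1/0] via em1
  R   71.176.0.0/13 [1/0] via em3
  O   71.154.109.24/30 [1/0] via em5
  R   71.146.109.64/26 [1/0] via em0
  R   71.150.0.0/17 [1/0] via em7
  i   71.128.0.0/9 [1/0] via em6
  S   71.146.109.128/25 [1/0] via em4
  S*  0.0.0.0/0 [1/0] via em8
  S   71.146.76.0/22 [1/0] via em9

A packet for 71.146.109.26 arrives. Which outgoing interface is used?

em6

Routes whose prefix contains 71.146.109.26:
  0.0.0.0/0 (default, matches everything) -> em8
  68.0.0.0/6 (68.0.0.0 - 71.255.255.255) -> em1
  71.128.0.0/9 (71.128.0.0 - 71.255.255.255) -> em6
More-specific entries that do NOT match:
  71.154.109.24/30 (71.154.109.24 - 71.154.109.27) does not contain 71.146.109.26
  71.146.109.64/26 (71.146.109.64 - 71.146.109.127) does not contain 71.146.109.26
  71.146.109.128/25 (71.146.109.128 - 71.146.109.255) does not contain 71.146.109.26
  71.146.76.0/22 (71.146.76.0 - 71.146.79.255) does not contain 71.146.109.26
  71.150.0.0/17 (71.150.0.0 - 71.150.127.255) does not contain 71.146.109.26
  71.176.0.0/13 (71.176.0.0 - 71.183.255.255) does not contain 71.146.109.26
Longest matching prefix is /9 -> interface em6.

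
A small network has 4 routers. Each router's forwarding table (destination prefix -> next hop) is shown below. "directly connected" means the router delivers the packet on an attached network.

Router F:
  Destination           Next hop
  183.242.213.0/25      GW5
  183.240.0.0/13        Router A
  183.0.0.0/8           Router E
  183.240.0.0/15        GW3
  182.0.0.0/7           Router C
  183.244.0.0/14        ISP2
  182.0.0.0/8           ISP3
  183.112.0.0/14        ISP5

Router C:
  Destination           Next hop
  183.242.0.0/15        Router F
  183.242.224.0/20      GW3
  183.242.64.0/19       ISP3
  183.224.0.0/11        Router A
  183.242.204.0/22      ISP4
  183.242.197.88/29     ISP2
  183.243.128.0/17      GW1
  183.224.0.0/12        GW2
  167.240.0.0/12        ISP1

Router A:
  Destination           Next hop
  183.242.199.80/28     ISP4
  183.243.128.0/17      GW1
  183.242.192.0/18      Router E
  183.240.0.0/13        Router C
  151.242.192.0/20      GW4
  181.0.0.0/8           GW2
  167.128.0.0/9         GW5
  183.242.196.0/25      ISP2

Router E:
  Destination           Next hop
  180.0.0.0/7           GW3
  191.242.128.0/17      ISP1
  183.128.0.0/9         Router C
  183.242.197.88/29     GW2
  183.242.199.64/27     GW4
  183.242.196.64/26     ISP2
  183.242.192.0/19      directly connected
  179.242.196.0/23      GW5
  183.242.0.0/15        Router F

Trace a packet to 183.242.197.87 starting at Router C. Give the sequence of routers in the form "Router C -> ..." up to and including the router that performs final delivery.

Router C -> Router F -> Router A -> Router E

At Router C: longest match for 183.242.197.87 is 183.242.0.0/15 -> Router F
At Router F: longest match for 183.242.197.87 is 183.240.0.0/13 -> Router A
At Router A: longest match for 183.242.197.87 is 183.242.192.0/18 -> Router E
At Router E: longest match for 183.242.197.87 is 183.242.192.0/19 -> directly connected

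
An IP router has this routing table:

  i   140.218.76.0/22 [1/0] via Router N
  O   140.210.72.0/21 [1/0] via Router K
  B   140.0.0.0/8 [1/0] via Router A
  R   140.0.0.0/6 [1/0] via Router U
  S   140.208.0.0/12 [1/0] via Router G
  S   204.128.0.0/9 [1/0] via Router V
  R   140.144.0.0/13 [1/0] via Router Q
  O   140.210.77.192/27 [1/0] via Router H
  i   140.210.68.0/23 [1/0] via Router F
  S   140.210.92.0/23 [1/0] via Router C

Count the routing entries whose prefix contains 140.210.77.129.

4

Prefixes containing 140.210.77.129:
  140.0.0.0/6 (140.0.0.0 - 143.255.255.255)
  140.0.0.0/8 (140.0.0.0 - 140.255.255.255)
  140.208.0.0/12 (140.208.0.0 - 140.223.255.255)
  140.210.72.0/21 (140.210.72.0 - 140.210.79.255)
Total matching entries: 4.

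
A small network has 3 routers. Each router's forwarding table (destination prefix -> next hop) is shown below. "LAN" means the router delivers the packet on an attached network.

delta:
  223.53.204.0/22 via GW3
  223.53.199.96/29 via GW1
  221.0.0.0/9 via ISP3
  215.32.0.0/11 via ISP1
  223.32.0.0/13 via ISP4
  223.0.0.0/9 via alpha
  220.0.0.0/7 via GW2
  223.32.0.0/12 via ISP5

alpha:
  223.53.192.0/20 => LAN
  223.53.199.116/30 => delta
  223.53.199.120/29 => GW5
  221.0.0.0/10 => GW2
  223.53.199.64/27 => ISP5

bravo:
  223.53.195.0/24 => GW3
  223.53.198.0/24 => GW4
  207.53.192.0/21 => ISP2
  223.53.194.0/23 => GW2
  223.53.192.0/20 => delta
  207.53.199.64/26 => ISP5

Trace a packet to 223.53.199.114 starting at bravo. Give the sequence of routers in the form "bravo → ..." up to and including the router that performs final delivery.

bravo → delta → alpha

At bravo: longest match for 223.53.199.114 is 223.53.192.0/20 -> delta
At delta: longest match for 223.53.199.114 is 223.0.0.0/9 -> alpha
At alpha: longest match for 223.53.199.114 is 223.53.192.0/20 -> LAN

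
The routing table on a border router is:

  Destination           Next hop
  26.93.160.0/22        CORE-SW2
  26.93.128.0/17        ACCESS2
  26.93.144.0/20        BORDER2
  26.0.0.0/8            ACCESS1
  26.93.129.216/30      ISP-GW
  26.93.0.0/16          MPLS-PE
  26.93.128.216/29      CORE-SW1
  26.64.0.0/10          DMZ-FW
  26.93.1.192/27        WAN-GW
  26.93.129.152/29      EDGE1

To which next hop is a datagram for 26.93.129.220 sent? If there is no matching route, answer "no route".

ACCESS2

Routes whose prefix contains 26.93.129.220:
  26.0.0.0/8 (26.0.0.0 - 26.255.255.255) -> ACCESS1
  26.64.0.0/10 (26.64.0.0 - 26.127.255.255) -> DMZ-FW
  26.93.0.0/16 (26.93.0.0 - 26.93.255.255) -> MPLS-PE
  26.93.128.0/17 (26.93.128.0 - 26.93.255.255) -> ACCESS2
More-specific entries that do NOT match:
  26.93.129.216/30 (26.93.129.216 - 26.93.129.219) does not contain 26.93.129.220
  26.93.128.216/29 (26.93.128.216 - 26.93.128.223) does not contain 26.93.129.220
  26.93.129.152/29 (26.93.129.152 - 26.93.129.159) does not contain 26.93.129.220
  26.93.1.192/27 (26.93.1.192 - 26.93.1.223) does not contain 26.93.129.220
  26.93.160.0/22 (26.93.160.0 - 26.93.163.255) does not contain 26.93.129.220
  26.93.144.0/20 (26.93.144.0 - 26.93.159.255) does not contain 26.93.129.220
Longest matching prefix is /17 -> next hop ACCESS2.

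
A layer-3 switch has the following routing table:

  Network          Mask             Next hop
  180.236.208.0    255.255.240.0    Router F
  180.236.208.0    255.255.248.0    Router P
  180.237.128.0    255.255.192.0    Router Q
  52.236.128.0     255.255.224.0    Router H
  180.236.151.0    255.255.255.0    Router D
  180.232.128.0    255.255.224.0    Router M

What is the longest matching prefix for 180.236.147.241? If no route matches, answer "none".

180.236.147.241 is outside every listed prefix and there is no default route.

none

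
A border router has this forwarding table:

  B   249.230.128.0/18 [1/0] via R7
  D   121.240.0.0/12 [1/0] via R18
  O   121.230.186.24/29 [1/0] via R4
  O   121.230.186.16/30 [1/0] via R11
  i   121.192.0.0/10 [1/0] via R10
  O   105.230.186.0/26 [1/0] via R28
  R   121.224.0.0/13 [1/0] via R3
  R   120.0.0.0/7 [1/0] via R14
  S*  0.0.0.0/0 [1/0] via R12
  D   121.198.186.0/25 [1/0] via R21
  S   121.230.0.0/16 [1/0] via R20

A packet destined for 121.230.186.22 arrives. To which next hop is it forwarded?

Routes whose prefix contains 121.230.186.22:
  0.0.0.0/0 (default, matches everything) -> R12
  120.0.0.0/7 (120.0.0.0 - 121.255.255.255) -> R14
  121.192.0.0/10 (121.192.0.0 - 121.255.255.255) -> R10
  121.224.0.0/13 (121.224.0.0 - 121.231.255.255) -> R3
  121.230.0.0/16 (121.230.0.0 - 121.230.255.255) -> R20
More-specific entries that do NOT match:
  121.230.186.16/30 (121.230.186.16 - 121.230.186.19) does not contain 121.230.186.22
  121.230.186.24/29 (121.230.186.24 - 121.230.186.31) does not contain 121.230.186.22
  105.230.186.0/26 (105.230.186.0 - 105.230.186.63) does not contain 121.230.186.22
  121.198.186.0/25 (121.198.186.0 - 121.198.186.127) does not contain 121.230.186.22
  249.230.128.0/18 (249.230.128.0 - 249.230.191.255) does not contain 121.230.186.22
Longest matching prefix is /16 -> next hop R20.

R20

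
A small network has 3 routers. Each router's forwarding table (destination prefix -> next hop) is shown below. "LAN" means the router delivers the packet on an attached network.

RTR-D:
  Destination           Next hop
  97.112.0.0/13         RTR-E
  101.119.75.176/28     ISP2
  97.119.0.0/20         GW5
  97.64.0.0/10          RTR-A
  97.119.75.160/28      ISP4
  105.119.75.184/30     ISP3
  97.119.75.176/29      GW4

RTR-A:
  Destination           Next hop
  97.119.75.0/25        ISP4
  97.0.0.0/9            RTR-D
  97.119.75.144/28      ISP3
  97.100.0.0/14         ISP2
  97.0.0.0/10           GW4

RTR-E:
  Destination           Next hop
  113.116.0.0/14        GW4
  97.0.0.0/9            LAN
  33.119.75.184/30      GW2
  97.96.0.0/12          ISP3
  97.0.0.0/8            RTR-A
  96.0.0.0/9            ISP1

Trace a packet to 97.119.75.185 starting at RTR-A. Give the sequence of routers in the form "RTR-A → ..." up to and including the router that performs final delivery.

At RTR-A: longest match for 97.119.75.185 is 97.0.0.0/9 -> RTR-D
At RTR-D: longest match for 97.119.75.185 is 97.112.0.0/13 -> RTR-E
At RTR-E: longest match for 97.119.75.185 is 97.0.0.0/9 -> LAN

RTR-A → RTR-D → RTR-E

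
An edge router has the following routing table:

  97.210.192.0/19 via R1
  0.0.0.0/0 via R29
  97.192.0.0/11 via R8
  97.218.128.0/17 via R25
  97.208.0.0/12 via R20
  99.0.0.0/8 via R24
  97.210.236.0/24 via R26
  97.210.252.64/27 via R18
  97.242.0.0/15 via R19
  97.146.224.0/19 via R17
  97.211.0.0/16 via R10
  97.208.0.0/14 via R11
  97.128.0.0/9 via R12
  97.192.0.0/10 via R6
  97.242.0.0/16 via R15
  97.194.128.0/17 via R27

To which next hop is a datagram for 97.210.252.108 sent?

R11

Routes whose prefix contains 97.210.252.108:
  0.0.0.0/0 (default, matches everything) -> R29
  97.128.0.0/9 (97.128.0.0 - 97.255.255.255) -> R12
  97.192.0.0/10 (97.192.0.0 - 97.255.255.255) -> R6
  97.192.0.0/11 (97.192.0.0 - 97.223.255.255) -> R8
  97.208.0.0/12 (97.208.0.0 - 97.223.255.255) -> R20
  97.208.0.0/14 (97.208.0.0 - 97.211.255.255) -> R11
More-specific entries that do NOT match:
  97.210.252.64/27 (97.210.252.64 - 97.210.252.95) does not contain 97.210.252.108
  97.210.236.0/24 (97.210.236.0 - 97.210.236.255) does not contain 97.210.252.108
  97.210.192.0/19 (97.210.192.0 - 97.210.223.255) does not contain 97.210.252.108
  97.146.224.0/19 (97.146.224.0 - 97.146.255.255) does not contain 97.210.252.108
  97.218.128.0/17 (97.218.128.0 - 97.218.255.255) does not contain 97.210.252.108
  97.194.128.0/17 (97.194.128.0 - 97.194.255.255) does not contain 97.210.252.108
  97.211.0.0/16 (97.211.0.0 - 97.211.255.255) does not contain 97.210.252.108
  97.242.0.0/16 (97.242.0.0 - 97.242.255.255) does not contain 97.210.252.108
  97.242.0.0/15 (97.242.0.0 - 97.243.255.255) does not contain 97.210.252.108
Longest matching prefix is /14 -> next hop R11.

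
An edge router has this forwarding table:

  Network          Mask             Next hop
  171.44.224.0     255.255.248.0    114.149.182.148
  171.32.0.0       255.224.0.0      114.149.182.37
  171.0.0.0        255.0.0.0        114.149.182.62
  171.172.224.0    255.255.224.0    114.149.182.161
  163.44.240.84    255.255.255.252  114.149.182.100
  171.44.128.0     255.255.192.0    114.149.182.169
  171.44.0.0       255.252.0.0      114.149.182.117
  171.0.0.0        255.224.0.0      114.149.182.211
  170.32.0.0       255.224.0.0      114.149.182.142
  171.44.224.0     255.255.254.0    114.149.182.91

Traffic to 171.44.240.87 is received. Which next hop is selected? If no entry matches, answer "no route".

114.149.182.117

Routes whose prefix contains 171.44.240.87:
  171.0.0.0/8 (171.0.0.0 - 171.255.255.255) -> 114.149.182.62
  171.32.0.0/11 (171.32.0.0 - 171.63.255.255) -> 114.149.182.37
  171.44.0.0/14 (171.44.0.0 - 171.47.255.255) -> 114.149.182.117
More-specific entries that do NOT match:
  163.44.240.84/30 (163.44.240.84 - 163.44.240.87) does not contain 171.44.240.87
  171.44.224.0/23 (171.44.224.0 - 171.44.225.255) does not contain 171.44.240.87
  171.44.224.0/21 (171.44.224.0 - 171.44.231.255) does not contain 171.44.240.87
  171.172.224.0/19 (171.172.224.0 - 171.172.255.255) does not contain 171.44.240.87
  171.44.128.0/18 (171.44.128.0 - 171.44.191.255) does not contain 171.44.240.87
Longest matching prefix is /14 -> next hop 114.149.182.117.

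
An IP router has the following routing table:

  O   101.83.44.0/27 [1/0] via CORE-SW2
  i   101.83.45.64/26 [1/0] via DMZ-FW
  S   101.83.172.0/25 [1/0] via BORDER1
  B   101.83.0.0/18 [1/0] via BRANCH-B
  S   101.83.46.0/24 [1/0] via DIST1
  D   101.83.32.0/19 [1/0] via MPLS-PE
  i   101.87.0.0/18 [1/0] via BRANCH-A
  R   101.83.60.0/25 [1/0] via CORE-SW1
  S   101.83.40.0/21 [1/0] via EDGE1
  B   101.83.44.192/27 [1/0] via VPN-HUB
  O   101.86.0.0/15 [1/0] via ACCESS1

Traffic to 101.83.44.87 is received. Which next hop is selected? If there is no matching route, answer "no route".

EDGE1

Routes whose prefix contains 101.83.44.87:
  101.83.0.0/18 (101.83.0.0 - 101.83.63.255) -> BRANCH-B
  101.83.32.0/19 (101.83.32.0 - 101.83.63.255) -> MPLS-PE
  101.83.40.0/21 (101.83.40.0 - 101.83.47.255) -> EDGE1
More-specific entries that do NOT match:
  101.83.44.0/27 (101.83.44.0 - 101.83.44.31) does not contain 101.83.44.87
  101.83.44.192/27 (101.83.44.192 - 101.83.44.223) does not contain 101.83.44.87
  101.83.45.64/26 (101.83.45.64 - 101.83.45.127) does not contain 101.83.44.87
  101.83.172.0/25 (101.83.172.0 - 101.83.172.127) does not contain 101.83.44.87
  101.83.60.0/25 (101.83.60.0 - 101.83.60.127) does not contain 101.83.44.87
  101.83.46.0/24 (101.83.46.0 - 101.83.46.255) does not contain 101.83.44.87
Longest matching prefix is /21 -> next hop EDGE1.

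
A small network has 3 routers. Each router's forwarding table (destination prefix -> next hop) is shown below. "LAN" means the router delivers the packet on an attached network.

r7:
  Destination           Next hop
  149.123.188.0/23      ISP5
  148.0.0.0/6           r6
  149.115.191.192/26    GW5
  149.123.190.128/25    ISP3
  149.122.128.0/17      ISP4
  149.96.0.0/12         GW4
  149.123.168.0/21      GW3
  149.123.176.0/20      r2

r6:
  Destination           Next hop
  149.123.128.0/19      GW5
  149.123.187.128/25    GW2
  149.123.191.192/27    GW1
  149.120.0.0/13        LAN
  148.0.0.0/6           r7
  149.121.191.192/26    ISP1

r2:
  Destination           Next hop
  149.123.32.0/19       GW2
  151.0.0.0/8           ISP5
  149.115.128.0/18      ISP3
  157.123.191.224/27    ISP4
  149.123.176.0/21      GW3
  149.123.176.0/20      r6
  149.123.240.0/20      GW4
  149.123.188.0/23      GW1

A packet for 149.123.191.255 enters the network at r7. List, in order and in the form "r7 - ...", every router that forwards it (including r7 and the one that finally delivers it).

r7 - r2 - r6

At r7: longest match for 149.123.191.255 is 149.123.176.0/20 -> r2
At r2: longest match for 149.123.191.255 is 149.123.176.0/20 -> r6
At r6: longest match for 149.123.191.255 is 149.120.0.0/13 -> LAN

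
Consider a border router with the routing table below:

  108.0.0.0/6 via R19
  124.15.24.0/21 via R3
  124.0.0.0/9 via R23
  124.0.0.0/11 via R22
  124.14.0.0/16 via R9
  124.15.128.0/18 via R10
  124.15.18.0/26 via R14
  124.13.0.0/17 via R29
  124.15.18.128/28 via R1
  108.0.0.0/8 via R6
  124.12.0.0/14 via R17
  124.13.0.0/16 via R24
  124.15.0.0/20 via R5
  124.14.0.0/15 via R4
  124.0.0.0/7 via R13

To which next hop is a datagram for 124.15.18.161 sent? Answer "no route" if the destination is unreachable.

Routes whose prefix contains 124.15.18.161:
  124.0.0.0/7 (124.0.0.0 - 125.255.255.255) -> R13
  124.0.0.0/9 (124.0.0.0 - 124.127.255.255) -> R23
  124.0.0.0/11 (124.0.0.0 - 124.31.255.255) -> R22
  124.12.0.0/14 (124.12.0.0 - 124.15.255.255) -> R17
  124.14.0.0/15 (124.14.0.0 - 124.15.255.255) -> R4
More-specific entries that do NOT match:
  124.15.18.128/28 (124.15.18.128 - 124.15.18.143) does not contain 124.15.18.161
  124.15.18.0/26 (124.15.18.0 - 124.15.18.63) does not contain 124.15.18.161
  124.15.24.0/21 (124.15.24.0 - 124.15.31.255) does not contain 124.15.18.161
  124.15.0.0/20 (124.15.0.0 - 124.15.15.255) does not contain 124.15.18.161
  124.15.128.0/18 (124.15.128.0 - 124.15.191.255) does not contain 124.15.18.161
  124.13.0.0/17 (124.13.0.0 - 124.13.127.255) does not contain 124.15.18.161
  124.14.0.0/16 (124.14.0.0 - 124.14.255.255) does not contain 124.15.18.161
  124.13.0.0/16 (124.13.0.0 - 124.13.255.255) does not contain 124.15.18.161
Longest matching prefix is /15 -> next hop R4.

R4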